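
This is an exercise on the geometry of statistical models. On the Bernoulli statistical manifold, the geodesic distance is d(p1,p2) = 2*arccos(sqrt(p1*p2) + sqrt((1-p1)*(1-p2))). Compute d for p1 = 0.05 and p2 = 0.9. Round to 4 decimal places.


Geodesic distance on Bernoulli manifold:
d(p1,p2) = 2*arccos(sqrt(p1*p2) + sqrt((1-p1)*(1-p2))).
sqrt(p1*p2) = sqrt(0.05*0.9) = 0.212132.
sqrt((1-p1)*(1-p2)) = sqrt(0.95*0.1) = 0.308221.
arg = 0.212132 + 0.308221 = 0.520353.
d = 2*arccos(0.520353) = 2.0471

2.0471


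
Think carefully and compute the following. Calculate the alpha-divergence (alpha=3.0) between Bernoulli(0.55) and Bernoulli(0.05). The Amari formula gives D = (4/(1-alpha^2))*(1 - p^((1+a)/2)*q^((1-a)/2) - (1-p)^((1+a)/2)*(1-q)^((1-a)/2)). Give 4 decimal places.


Amari alpha-divergence:
D = (4/(1-alpha^2))*(1 - p^((1+a)/2)*q^((1-a)/2) - (1-p)^((1+a)/2)*(1-q)^((1-a)/2)).
alpha = 3.0, p = 0.55, q = 0.05.
e1 = (1+alpha)/2 = 2.0, e2 = (1-alpha)/2 = -1.0.
t1 = p^e1 * q^e2 = 0.55^2.0 * 0.05^-1.0 = 6.05.
t2 = (1-p)^e1 * (1-q)^e2 = 0.45^2.0 * 0.95^-1.0 = 0.213158.
4/(1-alpha^2) = -0.5.
D = -0.5*(1 - 6.05 - 0.213158) = 2.6316

2.6316


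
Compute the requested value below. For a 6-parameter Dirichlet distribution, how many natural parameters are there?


Exponential family dimension calculation:
Dirichlet with 6 components has 6 natural parameters.

6


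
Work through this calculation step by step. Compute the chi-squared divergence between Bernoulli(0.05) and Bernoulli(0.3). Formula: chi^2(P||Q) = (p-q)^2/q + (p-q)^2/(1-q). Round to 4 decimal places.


Chi-squared divergence between Bernoulli distributions:
chi^2 = (p-q)^2/q + (p-q)^2/(1-q).
p = 0.05, q = 0.3, p-q = -0.25.
(p-q)^2 = 0.0625.
term1 = 0.0625/0.3 = 0.208333.
term2 = 0.0625/0.7 = 0.089286.
chi^2 = 0.208333 + 0.089286 = 0.2976

0.2976


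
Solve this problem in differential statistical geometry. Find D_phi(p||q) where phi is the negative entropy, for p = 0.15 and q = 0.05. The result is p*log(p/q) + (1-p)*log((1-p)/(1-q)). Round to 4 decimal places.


Bregman divergence with negative entropy generator:
D = p*log(p/q) + (1-p)*log((1-p)/(1-q)).
p = 0.15, q = 0.05.
p*log(p/q) = 0.15*log(0.15/0.05) = 0.164792.
(1-p)*log((1-p)/(1-q)) = 0.85*log(0.85/0.95) = -0.094542.
D = 0.164792 + -0.094542 = 0.0703

0.0703


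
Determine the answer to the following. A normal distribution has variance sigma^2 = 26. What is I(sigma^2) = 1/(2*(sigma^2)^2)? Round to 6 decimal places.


Fisher information for variance: I(sigma^2) = 1/(2*sigma^4).
sigma^2 = 26, so sigma^4 = 676.
I = 1/(2*676) = 1/1352 = 0.000740

0.000740


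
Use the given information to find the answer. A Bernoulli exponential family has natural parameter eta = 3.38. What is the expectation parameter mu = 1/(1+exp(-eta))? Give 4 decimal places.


Dual coordinate (expectation parameter) for Bernoulli:
mu = 1/(1+exp(-eta)).
eta = 3.38.
exp(-eta) = exp(-3.38) = 0.034047.
mu = 1/(1+0.034047) = 0.9671

0.9671


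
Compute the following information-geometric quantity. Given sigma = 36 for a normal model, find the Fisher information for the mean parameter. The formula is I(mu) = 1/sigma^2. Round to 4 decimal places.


The Fisher information for the mean of a normal distribution is I(mu) = 1/sigma^2.
sigma = 36, so sigma^2 = 1296.
I(mu) = 1/1296 = 0.0008

0.0008


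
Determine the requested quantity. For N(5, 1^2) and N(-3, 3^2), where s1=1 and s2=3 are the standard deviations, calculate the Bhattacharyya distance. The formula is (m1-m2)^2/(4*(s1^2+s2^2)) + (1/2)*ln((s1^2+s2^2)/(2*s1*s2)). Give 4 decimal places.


Bhattacharyya distance between two Gaussians:
DB = (m1-m2)^2/(4*(s1^2+s2^2)) + (1/2)*ln((s1^2+s2^2)/(2*s1*s2)).
(m1-m2)^2 = (8)^2 = 64.
s1^2+s2^2 = 1 + 9 = 10.
term1 = 64/40 = 1.6.
term2 = 0.5*ln(10/6.0) = 0.255413.
DB = 1.6 + 0.255413 = 1.8554

1.8554


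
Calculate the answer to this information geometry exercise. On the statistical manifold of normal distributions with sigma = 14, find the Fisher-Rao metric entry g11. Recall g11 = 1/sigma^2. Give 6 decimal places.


For the 2-parameter normal family, the Fisher metric has:
  g11 = 1/sigma^2, g22 = 2/sigma^2.
sigma = 14, sigma^2 = 196.
g11 = 0.005102

0.005102


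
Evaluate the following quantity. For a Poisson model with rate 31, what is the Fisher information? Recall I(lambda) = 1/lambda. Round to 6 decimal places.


Fisher information for Poisson: I(lambda) = 1/lambda.
lambda = 31.
I(lambda) = 1/31 = 0.032258

0.032258


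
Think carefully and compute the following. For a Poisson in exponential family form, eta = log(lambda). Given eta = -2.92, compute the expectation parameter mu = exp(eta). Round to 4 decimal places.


Expectation parameter for Poisson exponential family:
mu = exp(eta).
eta = -2.92.
mu = exp(-2.92) = 0.0539

0.0539


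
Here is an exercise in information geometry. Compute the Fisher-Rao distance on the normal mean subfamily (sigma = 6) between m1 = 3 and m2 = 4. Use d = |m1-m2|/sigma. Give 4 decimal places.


On the fixed-variance normal subfamily, geodesic distance = |m1-m2|/sigma.
|3 - 4| = 1.
sigma = 6.
d = 1/6 = 0.1667

0.1667


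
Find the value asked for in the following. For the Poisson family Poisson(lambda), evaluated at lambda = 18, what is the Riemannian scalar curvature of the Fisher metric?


This family has a single free parameter, so its statistical manifold
is 1-dimensional. The Riemann curvature tensor of any 1-dimensional
Riemannian manifold vanishes identically, so R = 0.

0


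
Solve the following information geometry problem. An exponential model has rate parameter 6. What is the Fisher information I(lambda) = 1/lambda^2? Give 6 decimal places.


Fisher information for exponential: I(lambda) = 1/lambda^2.
lambda = 6, lambda^2 = 36.
I = 1/36 = 0.027778

0.027778


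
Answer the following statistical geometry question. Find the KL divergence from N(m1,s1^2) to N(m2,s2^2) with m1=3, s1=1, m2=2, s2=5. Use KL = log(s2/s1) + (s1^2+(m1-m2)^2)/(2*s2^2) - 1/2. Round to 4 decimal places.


KL divergence between normal distributions:
KL = log(s2/s1) + (s1^2 + (m1-m2)^2)/(2*s2^2) - 1/2.
log(5/1) = 1.609438.
(1^2 + (3-2)^2)/(2*5^2) = (1 + 1)/50 = 0.04.
KL = 1.609438 + 0.04 - 0.5 = 1.1494

1.1494


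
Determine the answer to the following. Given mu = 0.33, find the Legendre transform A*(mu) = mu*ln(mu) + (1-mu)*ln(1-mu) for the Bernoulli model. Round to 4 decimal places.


Legendre transform for Bernoulli:
A*(mu) = mu*log(mu) + (1-mu)*log(1-mu).
mu = 0.33, 1-mu = 0.67.
mu*log(mu) = 0.33*log(0.33) = -0.365859.
(1-mu)*log(1-mu) = 0.67*log(0.67) = -0.26832.
A* = -0.365859 + -0.26832 = -0.6342

-0.6342


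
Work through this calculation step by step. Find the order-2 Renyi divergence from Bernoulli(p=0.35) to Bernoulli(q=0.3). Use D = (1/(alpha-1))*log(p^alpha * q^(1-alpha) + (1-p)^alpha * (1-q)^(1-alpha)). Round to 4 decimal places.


Renyi divergence of order alpha between Bernoulli distributions:
D = (1/(alpha-1))*log(p^alpha * q^(1-alpha) + (1-p)^alpha * (1-q)^(1-alpha)).
alpha = 2, p = 0.35, q = 0.3.
p^alpha * q^(1-alpha) = 0.35^2 * 0.3^-1 = 0.408333.
(1-p)^alpha * (1-q)^(1-alpha) = 0.65^2 * 0.7^-1 = 0.603571.
sum = 0.408333 + 0.603571 = 1.011905.
D = (1/1)*log(1.011905) = 0.0118

0.0118


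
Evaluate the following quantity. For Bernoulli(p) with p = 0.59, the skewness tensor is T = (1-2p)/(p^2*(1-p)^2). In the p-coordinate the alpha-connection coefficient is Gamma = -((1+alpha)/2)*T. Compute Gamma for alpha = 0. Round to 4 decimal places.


Skewness (Amari-Chentsov) tensor: T = (1-2p)/(p^2*(1-p)^2).
p = 0.59, 1-2p = -0.18, p^2 = 0.3481, (1-p)^2 = 0.1681.
T = -0.18/(0.3481 * 0.1681) = -3.076102.
In the p-coordinate, Gamma^(alpha) = Gamma^(0) - (alpha/2)*T with Gamma^(0) = (1/2)*g'(p) = -T/2,
so Gamma^(alpha) = -((1+alpha)/2)*T.
alpha = 0, -(1+alpha)/2 = -0.5.
Gamma = -0.5 * -3.076102 = 1.5381

1.5381


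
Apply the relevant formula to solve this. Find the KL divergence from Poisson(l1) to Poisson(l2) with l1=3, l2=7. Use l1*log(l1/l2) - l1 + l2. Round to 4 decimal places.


KL divergence for Poisson:
KL = l1*log(l1/l2) - l1 + l2.
l1 = 3, l2 = 7.
log(3/7) = -0.847298.
l1*log(l1/l2) = 3 * -0.847298 = -2.541894.
KL = -2.541894 - 3 + 7 = 1.4581

1.4581


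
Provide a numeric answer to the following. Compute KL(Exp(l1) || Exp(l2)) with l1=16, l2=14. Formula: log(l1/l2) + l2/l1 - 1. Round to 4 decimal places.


KL divergence for exponential family:
KL = log(l1/l2) + l2/l1 - 1.
log(16/14) = 0.133531.
14/16 = 0.875.
KL = 0.133531 + 0.875 - 1 = 0.0085

0.0085


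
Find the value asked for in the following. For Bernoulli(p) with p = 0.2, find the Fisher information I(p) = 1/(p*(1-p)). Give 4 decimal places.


For Bernoulli(p), Fisher information is I(p) = 1/(p*(1-p)).
p = 0.2, 1-p = 0.8.
p*(1-p) = 0.16.
I(p) = 1/0.16 = 6.2500

6.2500


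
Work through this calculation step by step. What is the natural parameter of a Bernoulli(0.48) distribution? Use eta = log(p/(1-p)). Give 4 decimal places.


Natural parameter for Bernoulli: eta = log(p/(1-p)).
p = 0.48, 1-p = 0.52.
p/(1-p) = 0.923077.
eta = log(0.923077) = -0.0800

-0.0800


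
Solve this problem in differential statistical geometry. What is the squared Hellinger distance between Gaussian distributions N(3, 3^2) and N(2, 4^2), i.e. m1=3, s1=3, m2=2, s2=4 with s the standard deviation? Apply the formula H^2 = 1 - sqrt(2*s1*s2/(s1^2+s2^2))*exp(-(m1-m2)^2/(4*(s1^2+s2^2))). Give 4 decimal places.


Squared Hellinger distance for Gaussians:
H^2 = 1 - sqrt(2*s1*s2/(s1^2+s2^2)) * exp(-(m1-m2)^2/(4*(s1^2+s2^2))).
s1^2 = 9, s2^2 = 16, s1^2+s2^2 = 25.
sqrt(2*3*4/(25)) = 0.979796.
(m1-m2)^2 = (1)^2 = 1.
exp(-1/(4*25)) = exp(-0.01) = 0.99005.
H^2 = 1 - 0.979796*0.99005 = 0.0300

0.0300


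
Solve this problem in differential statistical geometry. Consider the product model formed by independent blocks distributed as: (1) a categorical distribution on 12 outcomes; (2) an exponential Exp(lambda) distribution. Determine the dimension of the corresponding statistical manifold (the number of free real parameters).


The dimension of a statistical manifold equals the number of free
(independent) real parameters of the model. For a product of independent
blocks the parameter counts add.
- categorical on 12 outcomes (probabilities sum to 1): 12-1 = 11.
- exponential (lambda): 1.
Total = 11 + 1 = 12.
Dimension = 12

12


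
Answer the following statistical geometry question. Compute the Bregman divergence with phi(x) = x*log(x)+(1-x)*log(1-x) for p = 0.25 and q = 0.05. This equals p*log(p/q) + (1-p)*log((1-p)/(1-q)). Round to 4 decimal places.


Bregman divergence with negative entropy generator:
D = p*log(p/q) + (1-p)*log((1-p)/(1-q)).
p = 0.25, q = 0.05.
p*log(p/q) = 0.25*log(0.25/0.05) = 0.402359.
(1-p)*log((1-p)/(1-q)) = 0.75*log(0.75/0.95) = -0.177292.
D = 0.402359 + -0.177292 = 0.2251

0.2251


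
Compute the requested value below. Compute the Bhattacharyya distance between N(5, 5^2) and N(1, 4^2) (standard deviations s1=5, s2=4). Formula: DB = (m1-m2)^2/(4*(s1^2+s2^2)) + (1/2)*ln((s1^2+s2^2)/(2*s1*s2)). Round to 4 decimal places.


Bhattacharyya distance between two Gaussians:
DB = (m1-m2)^2/(4*(s1^2+s2^2)) + (1/2)*ln((s1^2+s2^2)/(2*s1*s2)).
(m1-m2)^2 = (4)^2 = 16.
s1^2+s2^2 = 25 + 16 = 41.
term1 = 16/164 = 0.097561.
term2 = 0.5*ln(41/40.0) = 0.012346.
DB = 0.097561 + 0.012346 = 0.1099

0.1099


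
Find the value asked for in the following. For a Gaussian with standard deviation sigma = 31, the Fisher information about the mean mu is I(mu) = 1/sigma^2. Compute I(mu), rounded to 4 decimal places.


The Fisher information for the mean of a normal distribution is I(mu) = 1/sigma^2.
sigma = 31, so sigma^2 = 961.
I(mu) = 1/961 = 0.0010

0.0010


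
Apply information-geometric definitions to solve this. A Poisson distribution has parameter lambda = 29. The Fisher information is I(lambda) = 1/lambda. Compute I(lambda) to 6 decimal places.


Fisher information for Poisson: I(lambda) = 1/lambda.
lambda = 29.
I(lambda) = 1/29 = 0.034483

0.034483


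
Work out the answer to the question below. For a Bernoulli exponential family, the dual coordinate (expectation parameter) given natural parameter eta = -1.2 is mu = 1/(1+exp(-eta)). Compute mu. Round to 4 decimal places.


Dual coordinate (expectation parameter) for Bernoulli:
mu = 1/(1+exp(-eta)).
eta = -1.2.
exp(-eta) = exp(1.2) = 3.320117.
mu = 1/(1+3.320117) = 0.2315

0.2315


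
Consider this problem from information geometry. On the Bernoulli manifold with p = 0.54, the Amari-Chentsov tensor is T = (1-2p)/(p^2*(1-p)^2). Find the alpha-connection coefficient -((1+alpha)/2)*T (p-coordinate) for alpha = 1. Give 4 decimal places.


Skewness (Amari-Chentsov) tensor: T = (1-2p)/(p^2*(1-p)^2).
p = 0.54, 1-2p = -0.08, p^2 = 0.2916, (1-p)^2 = 0.2116.
T = -0.08/(0.2916 * 0.2116) = -1.296543.
In the p-coordinate, Gamma^(alpha) = Gamma^(0) - (alpha/2)*T with Gamma^(0) = (1/2)*g'(p) = -T/2,
so Gamma^(alpha) = -((1+alpha)/2)*T.
alpha = 1, -(1+alpha)/2 = -1.0.
Gamma = -1.0 * -1.296543 = 1.2965

1.2965


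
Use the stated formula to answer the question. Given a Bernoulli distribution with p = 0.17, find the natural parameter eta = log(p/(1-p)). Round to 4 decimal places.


Natural parameter for Bernoulli: eta = log(p/(1-p)).
p = 0.17, 1-p = 0.83.
p/(1-p) = 0.204819.
eta = log(0.204819) = -1.5856

-1.5856


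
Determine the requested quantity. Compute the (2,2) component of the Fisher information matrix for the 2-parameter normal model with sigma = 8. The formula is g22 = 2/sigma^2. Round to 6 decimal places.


For the 2-parameter normal family, the Fisher metric has:
  g11 = 1/sigma^2, g22 = 2/sigma^2.
sigma = 8, sigma^2 = 64.
g22 = 0.031250

0.031250


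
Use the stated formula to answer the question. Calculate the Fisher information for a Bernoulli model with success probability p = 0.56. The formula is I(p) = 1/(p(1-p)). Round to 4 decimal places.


For Bernoulli(p), Fisher information is I(p) = 1/(p*(1-p)).
p = 0.56, 1-p = 0.44.
p*(1-p) = 0.2464.
I(p) = 1/0.2464 = 4.0584

4.0584


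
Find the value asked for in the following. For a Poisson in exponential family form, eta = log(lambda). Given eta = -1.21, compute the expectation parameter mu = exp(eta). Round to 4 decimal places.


Expectation parameter for Poisson exponential family:
mu = exp(eta).
eta = -1.21.
mu = exp(-1.21) = 0.2982

0.2982


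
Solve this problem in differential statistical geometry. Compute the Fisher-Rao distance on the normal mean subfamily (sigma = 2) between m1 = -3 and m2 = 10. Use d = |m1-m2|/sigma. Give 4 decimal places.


On the fixed-variance normal subfamily, geodesic distance = |m1-m2|/sigma.
|-3 - 10| = 13.
sigma = 2.
d = 13/2 = 6.5000

6.5000


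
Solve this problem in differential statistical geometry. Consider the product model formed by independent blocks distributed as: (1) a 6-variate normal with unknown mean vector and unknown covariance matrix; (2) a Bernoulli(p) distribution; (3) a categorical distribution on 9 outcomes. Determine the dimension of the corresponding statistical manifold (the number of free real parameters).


The dimension of a statistical manifold equals the number of free
(independent) real parameters of the model. For a product of independent
blocks the parameter counts add.
- 6-variate normal: 6 (mean) + 6*7/2 = 21 (symmetric covariance) = 27.
- Bernoulli (p): 1.
- categorical on 9 outcomes (probabilities sum to 1): 9-1 = 8.
Total = 27 + 1 + 8 = 36.
Dimension = 36

36


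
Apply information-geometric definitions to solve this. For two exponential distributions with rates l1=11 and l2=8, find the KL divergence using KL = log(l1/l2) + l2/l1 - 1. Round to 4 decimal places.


KL divergence for exponential family:
KL = log(l1/l2) + l2/l1 - 1.
log(11/8) = 0.318454.
8/11 = 0.727273.
KL = 0.318454 + 0.727273 - 1 = 0.0457

0.0457


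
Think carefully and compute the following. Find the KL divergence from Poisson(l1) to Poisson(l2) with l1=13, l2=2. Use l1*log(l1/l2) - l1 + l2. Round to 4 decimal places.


KL divergence for Poisson:
KL = l1*log(l1/l2) - l1 + l2.
l1 = 13, l2 = 2.
log(13/2) = 1.871802.
l1*log(l1/l2) = 13 * 1.871802 = 24.333428.
KL = 24.333428 - 13 + 2 = 13.3334

13.3334


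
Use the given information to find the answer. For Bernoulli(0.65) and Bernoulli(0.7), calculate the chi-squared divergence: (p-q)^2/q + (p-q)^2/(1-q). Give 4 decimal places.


Chi-squared divergence between Bernoulli distributions:
chi^2 = (p-q)^2/q + (p-q)^2/(1-q).
p = 0.65, q = 0.7, p-q = -0.05.
(p-q)^2 = 0.0025.
term1 = 0.0025/0.7 = 0.003571.
term2 = 0.0025/0.3 = 0.008333.
chi^2 = 0.003571 + 0.008333 = 0.0119

0.0119


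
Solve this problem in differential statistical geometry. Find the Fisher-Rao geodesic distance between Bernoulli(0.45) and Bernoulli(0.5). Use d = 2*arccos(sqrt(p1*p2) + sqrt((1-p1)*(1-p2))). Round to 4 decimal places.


Geodesic distance on Bernoulli manifold:
d(p1,p2) = 2*arccos(sqrt(p1*p2) + sqrt((1-p1)*(1-p2))).
sqrt(p1*p2) = sqrt(0.45*0.5) = 0.474342.
sqrt((1-p1)*(1-p2)) = sqrt(0.55*0.5) = 0.524404.
arg = 0.474342 + 0.524404 = 0.998746.
d = 2*arccos(0.998746) = 0.1002

0.1002


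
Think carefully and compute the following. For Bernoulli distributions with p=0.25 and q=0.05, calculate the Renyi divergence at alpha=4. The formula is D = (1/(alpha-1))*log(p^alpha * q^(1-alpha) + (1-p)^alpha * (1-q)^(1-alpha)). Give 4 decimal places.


Renyi divergence of order alpha between Bernoulli distributions:
D = (1/(alpha-1))*log(p^alpha * q^(1-alpha) + (1-p)^alpha * (1-q)^(1-alpha)).
alpha = 4, p = 0.25, q = 0.05.
p^alpha * q^(1-alpha) = 0.25^4 * 0.05^-3 = 31.25.
(1-p)^alpha * (1-q)^(1-alpha) = 0.75^4 * 0.95^-3 = 0.369041.
sum = 31.25 + 0.369041 = 31.619041.
D = (1/3)*log(31.619041) = 1.1513

1.1513


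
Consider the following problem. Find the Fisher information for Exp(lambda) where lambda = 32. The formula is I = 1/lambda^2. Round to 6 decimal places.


Fisher information for exponential: I(lambda) = 1/lambda^2.
lambda = 32, lambda^2 = 1024.
I = 1/1024 = 0.000977

0.000977


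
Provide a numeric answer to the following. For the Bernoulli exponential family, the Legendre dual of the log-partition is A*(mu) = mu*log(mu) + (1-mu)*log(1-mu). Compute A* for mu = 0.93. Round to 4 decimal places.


Legendre transform for Bernoulli:
A*(mu) = mu*log(mu) + (1-mu)*log(1-mu).
mu = 0.93, 1-mu = 0.07.
mu*log(mu) = 0.93*log(0.93) = -0.067491.
(1-mu)*log(1-mu) = 0.07*log(0.07) = -0.186148.
A* = -0.067491 + -0.186148 = -0.2536

-0.2536


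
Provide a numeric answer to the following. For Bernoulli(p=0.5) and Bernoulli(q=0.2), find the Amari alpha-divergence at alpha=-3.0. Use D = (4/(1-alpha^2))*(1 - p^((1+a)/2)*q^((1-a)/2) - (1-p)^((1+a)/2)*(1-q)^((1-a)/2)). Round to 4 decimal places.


Amari alpha-divergence:
D = (4/(1-alpha^2))*(1 - p^((1+a)/2)*q^((1-a)/2) - (1-p)^((1+a)/2)*(1-q)^((1-a)/2)).
alpha = -3.0, p = 0.5, q = 0.2.
e1 = (1+alpha)/2 = -1.0, e2 = (1-alpha)/2 = 2.0.
t1 = p^e1 * q^e2 = 0.5^-1.0 * 0.2^2.0 = 0.08.
t2 = (1-p)^e1 * (1-q)^e2 = 0.5^-1.0 * 0.8^2.0 = 1.28.
4/(1-alpha^2) = -0.5.
D = -0.5*(1 - 0.08 - 1.28) = 0.1800

0.1800


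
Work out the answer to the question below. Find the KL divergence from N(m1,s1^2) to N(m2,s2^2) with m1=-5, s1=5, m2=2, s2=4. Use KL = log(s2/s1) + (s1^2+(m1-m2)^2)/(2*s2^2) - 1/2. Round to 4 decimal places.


KL divergence between normal distributions:
KL = log(s2/s1) + (s1^2 + (m1-m2)^2)/(2*s2^2) - 1/2.
log(4/5) = -0.223144.
(5^2 + (-5-2)^2)/(2*4^2) = (25 + 49)/32 = 2.3125.
KL = -0.223144 + 2.3125 - 0.5 = 1.5894

1.5894


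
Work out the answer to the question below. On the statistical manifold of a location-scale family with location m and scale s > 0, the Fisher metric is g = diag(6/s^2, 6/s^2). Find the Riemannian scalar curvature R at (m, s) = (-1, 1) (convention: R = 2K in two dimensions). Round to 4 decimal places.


The metric has the form g = (A dm^2 + B ds^2)/s^2 with A = 6, B = 6.
Substitute u = sqrt(A/B)*m: g = B*(du^2 + ds^2)/s^2, i.e. B times the
Poincare upper half-plane metric, which has constant Gaussian curvature -1.
Scaling a 2D metric by a constant c divides the Gaussian curvature by c,
so K = -1/B = -1/(6) = -0.1667 everywhere (the point (m, s) = (-1, 1) is irrelevant:
the curvature is constant).
Scalar curvature in dimension 2: R = 2K = -2/(6) = -0.3333.

-0.3333


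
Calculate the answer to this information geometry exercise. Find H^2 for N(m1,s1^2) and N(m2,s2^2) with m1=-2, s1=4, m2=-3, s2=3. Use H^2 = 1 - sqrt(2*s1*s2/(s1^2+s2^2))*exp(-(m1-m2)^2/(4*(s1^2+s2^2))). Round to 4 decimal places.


Squared Hellinger distance for Gaussians:
H^2 = 1 - sqrt(2*s1*s2/(s1^2+s2^2)) * exp(-(m1-m2)^2/(4*(s1^2+s2^2))).
s1^2 = 16, s2^2 = 9, s1^2+s2^2 = 25.
sqrt(2*4*3/(25)) = 0.979796.
(m1-m2)^2 = (1)^2 = 1.
exp(-1/(4*25)) = exp(-0.01) = 0.99005.
H^2 = 1 - 0.979796*0.99005 = 0.0300

0.0300


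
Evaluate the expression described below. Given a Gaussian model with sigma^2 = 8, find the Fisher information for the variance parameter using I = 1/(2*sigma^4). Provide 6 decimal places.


Fisher information for variance: I(sigma^2) = 1/(2*sigma^4).
sigma^2 = 8, so sigma^4 = 64.
I = 1/(2*64) = 1/128 = 0.007813

0.007813


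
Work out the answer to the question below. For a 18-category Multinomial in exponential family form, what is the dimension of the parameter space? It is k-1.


Exponential family dimension calculation:
For Multinomial with k=18 categories, dim = k-1 = 17.

17


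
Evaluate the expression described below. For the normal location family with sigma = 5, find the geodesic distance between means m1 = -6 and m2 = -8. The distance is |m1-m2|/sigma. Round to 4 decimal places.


On the fixed-variance normal subfamily, geodesic distance = |m1-m2|/sigma.
|-6 - -8| = 2.
sigma = 5.
d = 2/5 = 0.4000

0.4000


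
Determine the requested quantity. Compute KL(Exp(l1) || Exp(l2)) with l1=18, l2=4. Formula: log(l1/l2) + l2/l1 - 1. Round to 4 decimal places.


KL divergence for exponential family:
KL = log(l1/l2) + l2/l1 - 1.
log(18/4) = 1.504077.
4/18 = 0.222222.
KL = 1.504077 + 0.222222 - 1 = 0.7263

0.7263


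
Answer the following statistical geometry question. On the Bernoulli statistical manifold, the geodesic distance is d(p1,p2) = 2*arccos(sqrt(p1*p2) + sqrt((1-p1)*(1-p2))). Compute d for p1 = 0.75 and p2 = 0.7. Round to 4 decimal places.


Geodesic distance on Bernoulli manifold:
d(p1,p2) = 2*arccos(sqrt(p1*p2) + sqrt((1-p1)*(1-p2))).
sqrt(p1*p2) = sqrt(0.75*0.7) = 0.724569.
sqrt((1-p1)*(1-p2)) = sqrt(0.25*0.3) = 0.273861.
arg = 0.724569 + 0.273861 = 0.99843.
d = 2*arccos(0.99843) = 0.1121

0.1121


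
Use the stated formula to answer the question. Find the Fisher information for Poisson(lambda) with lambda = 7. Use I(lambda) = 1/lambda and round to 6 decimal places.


Fisher information for Poisson: I(lambda) = 1/lambda.
lambda = 7.
I(lambda) = 1/7 = 0.142857

0.142857


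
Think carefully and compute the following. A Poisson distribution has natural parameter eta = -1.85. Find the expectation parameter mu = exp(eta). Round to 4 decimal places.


Expectation parameter for Poisson exponential family:
mu = exp(eta).
eta = -1.85.
mu = exp(-1.85) = 0.1572

0.1572


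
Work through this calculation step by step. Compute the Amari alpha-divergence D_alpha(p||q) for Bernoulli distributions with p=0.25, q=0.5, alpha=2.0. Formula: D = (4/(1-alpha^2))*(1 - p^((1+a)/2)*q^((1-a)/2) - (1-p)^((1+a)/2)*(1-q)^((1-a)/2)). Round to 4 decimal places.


Amari alpha-divergence:
D = (4/(1-alpha^2))*(1 - p^((1+a)/2)*q^((1-a)/2) - (1-p)^((1+a)/2)*(1-q)^((1-a)/2)).
alpha = 2.0, p = 0.25, q = 0.5.
e1 = (1+alpha)/2 = 1.5, e2 = (1-alpha)/2 = -0.5.
t1 = p^e1 * q^e2 = 0.25^1.5 * 0.5^-0.5 = 0.176777.
t2 = (1-p)^e1 * (1-q)^e2 = 0.75^1.5 * 0.5^-0.5 = 0.918559.
4/(1-alpha^2) = -1.333333.
D = -1.333333*(1 - 0.176777 - 0.918559) = 0.1271

0.1271


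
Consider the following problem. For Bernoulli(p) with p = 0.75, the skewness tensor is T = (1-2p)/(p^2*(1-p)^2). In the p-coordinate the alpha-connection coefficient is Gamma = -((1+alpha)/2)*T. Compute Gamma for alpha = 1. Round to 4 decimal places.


Skewness (Amari-Chentsov) tensor: T = (1-2p)/(p^2*(1-p)^2).
p = 0.75, 1-2p = -0.5, p^2 = 0.5625, (1-p)^2 = 0.0625.
T = -0.5/(0.5625 * 0.0625) = -14.222222.
In the p-coordinate, Gamma^(alpha) = Gamma^(0) - (alpha/2)*T with Gamma^(0) = (1/2)*g'(p) = -T/2,
so Gamma^(alpha) = -((1+alpha)/2)*T.
alpha = 1, -(1+alpha)/2 = -1.0.
Gamma = -1.0 * -14.222222 = 14.2222

14.2222


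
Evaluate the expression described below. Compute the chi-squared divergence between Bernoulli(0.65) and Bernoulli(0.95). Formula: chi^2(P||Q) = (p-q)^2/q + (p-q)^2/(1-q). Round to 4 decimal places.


Chi-squared divergence between Bernoulli distributions:
chi^2 = (p-q)^2/q + (p-q)^2/(1-q).
p = 0.65, q = 0.95, p-q = -0.3.
(p-q)^2 = 0.09.
term1 = 0.09/0.95 = 0.094737.
term2 = 0.09/0.05 = 1.8.
chi^2 = 0.094737 + 1.8 = 1.8947

1.8947


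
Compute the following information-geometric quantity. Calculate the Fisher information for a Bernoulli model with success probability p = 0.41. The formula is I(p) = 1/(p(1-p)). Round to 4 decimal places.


For Bernoulli(p), Fisher information is I(p) = 1/(p*(1-p)).
p = 0.41, 1-p = 0.59.
p*(1-p) = 0.2419.
I(p) = 1/0.2419 = 4.1339

4.1339


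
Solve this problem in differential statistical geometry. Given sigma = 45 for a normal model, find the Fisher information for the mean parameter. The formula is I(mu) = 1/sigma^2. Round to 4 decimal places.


The Fisher information for the mean of a normal distribution is I(mu) = 1/sigma^2.
sigma = 45, so sigma^2 = 2025.
I(mu) = 1/2025 = 0.0005

0.0005


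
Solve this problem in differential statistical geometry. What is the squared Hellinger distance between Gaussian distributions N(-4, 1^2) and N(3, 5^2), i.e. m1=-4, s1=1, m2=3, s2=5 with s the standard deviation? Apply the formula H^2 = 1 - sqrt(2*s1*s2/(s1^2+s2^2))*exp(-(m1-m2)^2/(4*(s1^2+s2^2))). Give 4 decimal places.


Squared Hellinger distance for Gaussians:
H^2 = 1 - sqrt(2*s1*s2/(s1^2+s2^2)) * exp(-(m1-m2)^2/(4*(s1^2+s2^2))).
s1^2 = 1, s2^2 = 25, s1^2+s2^2 = 26.
sqrt(2*1*5/(26)) = 0.620174.
(m1-m2)^2 = (-7)^2 = 49.
exp(-49/(4*26)) = exp(-0.471154) = 0.624282.
H^2 = 1 - 0.620174*0.624282 = 0.6128

0.6128


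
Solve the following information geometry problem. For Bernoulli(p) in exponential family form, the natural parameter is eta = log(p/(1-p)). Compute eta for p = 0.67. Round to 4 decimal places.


Natural parameter for Bernoulli: eta = log(p/(1-p)).
p = 0.67, 1-p = 0.33.
p/(1-p) = 2.030303.
eta = log(2.030303) = 0.7082

0.7082


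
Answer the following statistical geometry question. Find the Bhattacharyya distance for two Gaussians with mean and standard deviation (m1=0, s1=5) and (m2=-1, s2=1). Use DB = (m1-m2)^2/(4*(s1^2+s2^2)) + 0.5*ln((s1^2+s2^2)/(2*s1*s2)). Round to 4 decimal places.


Bhattacharyya distance between two Gaussians:
DB = (m1-m2)^2/(4*(s1^2+s2^2)) + (1/2)*ln((s1^2+s2^2)/(2*s1*s2)).
(m1-m2)^2 = (1)^2 = 1.
s1^2+s2^2 = 25 + 1 = 26.
term1 = 1/104 = 0.009615.
term2 = 0.5*ln(26/10.0) = 0.477756.
DB = 0.009615 + 0.477756 = 0.4874

0.4874


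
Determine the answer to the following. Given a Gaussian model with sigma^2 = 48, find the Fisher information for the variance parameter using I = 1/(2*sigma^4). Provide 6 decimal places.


Fisher information for variance: I(sigma^2) = 1/(2*sigma^4).
sigma^2 = 48, so sigma^4 = 2304.
I = 1/(2*2304) = 1/4608 = 0.000217

0.000217


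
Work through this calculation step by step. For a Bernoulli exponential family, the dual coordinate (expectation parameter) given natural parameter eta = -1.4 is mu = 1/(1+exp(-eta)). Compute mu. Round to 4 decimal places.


Dual coordinate (expectation parameter) for Bernoulli:
mu = 1/(1+exp(-eta)).
eta = -1.4.
exp(-eta) = exp(1.4) = 4.0552.
mu = 1/(1+4.0552) = 0.1978

0.1978


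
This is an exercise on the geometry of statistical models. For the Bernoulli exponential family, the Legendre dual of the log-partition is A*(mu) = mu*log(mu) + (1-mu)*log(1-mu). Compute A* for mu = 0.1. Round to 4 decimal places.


Legendre transform for Bernoulli:
A*(mu) = mu*log(mu) + (1-mu)*log(1-mu).
mu = 0.1, 1-mu = 0.9.
mu*log(mu) = 0.1*log(0.1) = -0.230259.
(1-mu)*log(1-mu) = 0.9*log(0.9) = -0.094824.
A* = -0.230259 + -0.094824 = -0.3251

-0.3251


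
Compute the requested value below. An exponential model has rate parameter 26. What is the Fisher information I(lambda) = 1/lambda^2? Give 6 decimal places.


Fisher information for exponential: I(lambda) = 1/lambda^2.
lambda = 26, lambda^2 = 676.
I = 1/676 = 0.001479

0.001479


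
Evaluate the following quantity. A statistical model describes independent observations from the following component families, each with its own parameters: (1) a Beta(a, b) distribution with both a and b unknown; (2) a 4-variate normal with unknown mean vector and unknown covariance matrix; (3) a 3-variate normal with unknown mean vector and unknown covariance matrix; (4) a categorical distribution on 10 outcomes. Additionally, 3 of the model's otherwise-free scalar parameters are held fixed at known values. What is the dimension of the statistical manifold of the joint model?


The dimension of a statistical manifold equals the number of free
(independent) real parameters of the model. For a product of independent
blocks the parameter counts add.
- Beta (a, b): 2.
- 4-variate normal: 4 (mean) + 4*5/2 = 10 (symmetric covariance) = 14.
- 3-variate normal: 3 (mean) + 3*4/2 = 6 (symmetric covariance) = 9.
- categorical on 10 outcomes (probabilities sum to 1): 10-1 = 9.
Total = 2 + 14 + 9 + 9 = 34.
3 parameter(s) fixed at known values: 34 - 3 = 31.
Dimension = 31

31


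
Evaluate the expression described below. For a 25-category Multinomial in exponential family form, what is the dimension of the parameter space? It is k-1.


Exponential family dimension calculation:
For Multinomial with k=25 categories, dim = k-1 = 24.

24


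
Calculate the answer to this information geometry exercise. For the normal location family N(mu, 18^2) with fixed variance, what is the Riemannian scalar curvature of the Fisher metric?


This family has a single free parameter, so its statistical manifold
is 1-dimensional. The Riemann curvature tensor of any 1-dimensional
Riemannian manifold vanishes identically, so R = 0.

0


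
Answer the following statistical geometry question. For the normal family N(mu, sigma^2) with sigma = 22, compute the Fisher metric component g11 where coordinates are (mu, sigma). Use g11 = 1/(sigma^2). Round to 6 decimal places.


For the 2-parameter normal family, the Fisher metric has:
  g11 = 1/sigma^2, g22 = 2/sigma^2.
sigma = 22, sigma^2 = 484.
g11 = 0.002066

0.002066


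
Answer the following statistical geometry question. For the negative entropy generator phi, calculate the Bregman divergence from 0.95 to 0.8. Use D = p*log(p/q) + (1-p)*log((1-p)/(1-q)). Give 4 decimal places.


Bregman divergence with negative entropy generator:
D = p*log(p/q) + (1-p)*log((1-p)/(1-q)).
p = 0.95, q = 0.8.
p*log(p/q) = 0.95*log(0.95/0.8) = 0.163258.
(1-p)*log((1-p)/(1-q)) = 0.05*log(0.05/0.2) = -0.069315.
D = 0.163258 + -0.069315 = 0.0939

0.0939


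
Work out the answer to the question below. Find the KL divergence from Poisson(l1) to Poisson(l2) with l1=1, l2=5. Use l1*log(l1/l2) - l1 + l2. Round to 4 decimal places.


KL divergence for Poisson:
KL = l1*log(l1/l2) - l1 + l2.
l1 = 1, l2 = 5.
log(1/5) = -1.609438.
l1*log(l1/l2) = 1 * -1.609438 = -1.609438.
KL = -1.609438 - 1 + 5 = 2.3906

2.3906


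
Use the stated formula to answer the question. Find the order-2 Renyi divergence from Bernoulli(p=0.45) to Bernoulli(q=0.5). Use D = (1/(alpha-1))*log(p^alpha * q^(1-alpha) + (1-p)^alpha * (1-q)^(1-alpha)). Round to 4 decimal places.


Renyi divergence of order alpha between Bernoulli distributions:
D = (1/(alpha-1))*log(p^alpha * q^(1-alpha) + (1-p)^alpha * (1-q)^(1-alpha)).
alpha = 2, p = 0.45, q = 0.5.
p^alpha * q^(1-alpha) = 0.45^2 * 0.5^-1 = 0.405.
(1-p)^alpha * (1-q)^(1-alpha) = 0.55^2 * 0.5^-1 = 0.605.
sum = 0.405 + 0.605 = 1.01.
D = (1/1)*log(1.01) = 0.0100

0.0100


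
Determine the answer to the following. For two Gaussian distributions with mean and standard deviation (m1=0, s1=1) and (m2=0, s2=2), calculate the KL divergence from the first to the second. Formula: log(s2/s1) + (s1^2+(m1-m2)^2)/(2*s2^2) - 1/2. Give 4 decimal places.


KL divergence between normal distributions:
KL = log(s2/s1) + (s1^2 + (m1-m2)^2)/(2*s2^2) - 1/2.
log(2/1) = 0.693147.
(1^2 + (0-0)^2)/(2*2^2) = (1 + 0)/8 = 0.125.
KL = 0.693147 + 0.125 - 0.5 = 0.3181

0.3181


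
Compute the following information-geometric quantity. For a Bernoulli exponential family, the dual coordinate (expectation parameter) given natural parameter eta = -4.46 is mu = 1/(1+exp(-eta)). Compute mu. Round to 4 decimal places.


Dual coordinate (expectation parameter) for Bernoulli:
mu = 1/(1+exp(-eta)).
eta = -4.46.
exp(-eta) = exp(4.46) = 86.487509.
mu = 1/(1+86.487509) = 0.0114

0.0114


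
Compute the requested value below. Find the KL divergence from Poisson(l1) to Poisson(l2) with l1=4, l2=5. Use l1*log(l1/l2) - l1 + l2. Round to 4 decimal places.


KL divergence for Poisson:
KL = l1*log(l1/l2) - l1 + l2.
l1 = 4, l2 = 5.
log(4/5) = -0.223144.
l1*log(l1/l2) = 4 * -0.223144 = -0.892574.
KL = -0.892574 - 4 + 5 = 0.1074

0.1074


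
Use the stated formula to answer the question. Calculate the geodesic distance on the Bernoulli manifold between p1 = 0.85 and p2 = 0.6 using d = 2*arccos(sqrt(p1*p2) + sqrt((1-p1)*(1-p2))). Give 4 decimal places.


Geodesic distance on Bernoulli manifold:
d(p1,p2) = 2*arccos(sqrt(p1*p2) + sqrt((1-p1)*(1-p2))).
sqrt(p1*p2) = sqrt(0.85*0.6) = 0.714143.
sqrt((1-p1)*(1-p2)) = sqrt(0.15*0.4) = 0.244949.
arg = 0.714143 + 0.244949 = 0.959092.
d = 2*arccos(0.959092) = 0.5740

0.5740


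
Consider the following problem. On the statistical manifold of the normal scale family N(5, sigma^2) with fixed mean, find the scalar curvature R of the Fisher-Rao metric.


This family has a single free parameter, so its statistical manifold
is 1-dimensional. The Riemann curvature tensor of any 1-dimensional
Riemannian manifold vanishes identically, so R = 0.

0


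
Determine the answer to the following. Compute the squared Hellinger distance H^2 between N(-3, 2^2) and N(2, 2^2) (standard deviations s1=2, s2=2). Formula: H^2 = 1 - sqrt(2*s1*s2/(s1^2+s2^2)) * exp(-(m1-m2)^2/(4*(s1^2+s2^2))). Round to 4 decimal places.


Squared Hellinger distance for Gaussians:
H^2 = 1 - sqrt(2*s1*s2/(s1^2+s2^2)) * exp(-(m1-m2)^2/(4*(s1^2+s2^2))).
s1^2 = 4, s2^2 = 4, s1^2+s2^2 = 8.
sqrt(2*2*2/(8)) = 1.0.
(m1-m2)^2 = (-5)^2 = 25.
exp(-25/(4*8)) = exp(-0.78125) = 0.457833.
H^2 = 1 - 1.0*0.457833 = 0.5422

0.5422


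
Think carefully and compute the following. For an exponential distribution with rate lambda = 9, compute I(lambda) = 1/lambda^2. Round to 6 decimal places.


Fisher information for exponential: I(lambda) = 1/lambda^2.
lambda = 9, lambda^2 = 81.
I = 1/81 = 0.012346

0.012346


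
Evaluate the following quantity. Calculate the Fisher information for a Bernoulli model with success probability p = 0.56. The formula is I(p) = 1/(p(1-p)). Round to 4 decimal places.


For Bernoulli(p), Fisher information is I(p) = 1/(p*(1-p)).
p = 0.56, 1-p = 0.44.
p*(1-p) = 0.2464.
I(p) = 1/0.2464 = 4.0584

4.0584


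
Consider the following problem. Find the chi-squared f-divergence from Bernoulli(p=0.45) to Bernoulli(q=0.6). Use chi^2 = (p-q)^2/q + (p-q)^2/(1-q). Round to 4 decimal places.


Chi-squared divergence between Bernoulli distributions:
chi^2 = (p-q)^2/q + (p-q)^2/(1-q).
p = 0.45, q = 0.6, p-q = -0.15.
(p-q)^2 = 0.0225.
term1 = 0.0225/0.6 = 0.0375.
term2 = 0.0225/0.4 = 0.05625.
chi^2 = 0.0375 + 0.05625 = 0.0937

0.0937


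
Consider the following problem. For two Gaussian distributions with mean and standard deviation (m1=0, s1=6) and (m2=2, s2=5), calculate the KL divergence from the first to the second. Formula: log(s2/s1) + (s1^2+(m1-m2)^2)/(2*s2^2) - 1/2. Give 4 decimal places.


KL divergence between normal distributions:
KL = log(s2/s1) + (s1^2 + (m1-m2)^2)/(2*s2^2) - 1/2.
log(5/6) = -0.182322.
(6^2 + (0-2)^2)/(2*5^2) = (36 + 4)/50 = 0.8.
KL = -0.182322 + 0.8 - 0.5 = 0.1177

0.1177


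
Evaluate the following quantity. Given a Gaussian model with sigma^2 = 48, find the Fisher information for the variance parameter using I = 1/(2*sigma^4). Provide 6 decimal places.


Fisher information for variance: I(sigma^2) = 1/(2*sigma^4).
sigma^2 = 48, so sigma^4 = 2304.
I = 1/(2*2304) = 1/4608 = 0.000217

0.000217


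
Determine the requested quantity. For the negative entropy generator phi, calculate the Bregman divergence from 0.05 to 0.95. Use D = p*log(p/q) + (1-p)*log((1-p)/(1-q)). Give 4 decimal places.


Bregman divergence with negative entropy generator:
D = p*log(p/q) + (1-p)*log((1-p)/(1-q)).
p = 0.05, q = 0.95.
p*log(p/q) = 0.05*log(0.05/0.95) = -0.147222.
(1-p)*log((1-p)/(1-q)) = 0.95*log(0.95/0.05) = 2.797217.
D = -0.147222 + 2.797217 = 2.6500

2.6500


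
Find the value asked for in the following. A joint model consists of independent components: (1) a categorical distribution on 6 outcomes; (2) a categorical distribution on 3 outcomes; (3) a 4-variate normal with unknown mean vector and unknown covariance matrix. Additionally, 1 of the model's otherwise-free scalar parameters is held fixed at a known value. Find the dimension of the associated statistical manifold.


The dimension of a statistical manifold equals the number of free
(independent) real parameters of the model. For a product of independent
blocks the parameter counts add.
- categorical on 6 outcomes (probabilities sum to 1): 6-1 = 5.
- categorical on 3 outcomes (probabilities sum to 1): 3-1 = 2.
- 4-variate normal: 4 (mean) + 4*5/2 = 10 (symmetric covariance) = 14.
Total = 5 + 2 + 14 = 21.
1 parameter(s) fixed at known values: 21 - 1 = 20.
Dimension = 20

20


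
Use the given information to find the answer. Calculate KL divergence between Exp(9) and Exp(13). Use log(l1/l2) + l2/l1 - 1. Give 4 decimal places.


KL divergence for exponential family:
KL = log(l1/l2) + l2/l1 - 1.
log(9/13) = -0.367725.
13/9 = 1.444444.
KL = -0.367725 + 1.444444 - 1 = 0.0767

0.0767


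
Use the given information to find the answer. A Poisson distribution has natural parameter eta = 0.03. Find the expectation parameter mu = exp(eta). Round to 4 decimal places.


Expectation parameter for Poisson exponential family:
mu = exp(eta).
eta = 0.03.
mu = exp(0.03) = 1.0305

1.0305


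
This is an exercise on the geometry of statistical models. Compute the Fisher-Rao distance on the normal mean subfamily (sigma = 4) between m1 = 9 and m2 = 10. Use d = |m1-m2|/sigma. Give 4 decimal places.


On the fixed-variance normal subfamily, geodesic distance = |m1-m2|/sigma.
|9 - 10| = 1.
sigma = 4.
d = 1/4 = 0.2500

0.2500


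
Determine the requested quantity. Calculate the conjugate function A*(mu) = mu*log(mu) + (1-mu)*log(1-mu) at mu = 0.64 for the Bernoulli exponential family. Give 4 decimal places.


Legendre transform for Bernoulli:
A*(mu) = mu*log(mu) + (1-mu)*log(1-mu).
mu = 0.64, 1-mu = 0.36.
mu*log(mu) = 0.64*log(0.64) = -0.285624.
(1-mu)*log(1-mu) = 0.36*log(0.36) = -0.367794.
A* = -0.285624 + -0.367794 = -0.6534

-0.6534


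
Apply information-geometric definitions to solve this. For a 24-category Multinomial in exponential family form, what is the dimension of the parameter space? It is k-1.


Exponential family dimension calculation:
For Multinomial with k=24 categories, dim = k-1 = 23.

23


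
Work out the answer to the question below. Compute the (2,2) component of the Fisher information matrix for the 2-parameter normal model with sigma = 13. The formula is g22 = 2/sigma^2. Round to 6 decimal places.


For the 2-parameter normal family, the Fisher metric has:
  g11 = 1/sigma^2, g22 = 2/sigma^2.
sigma = 13, sigma^2 = 169.
g22 = 0.011834

0.011834
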